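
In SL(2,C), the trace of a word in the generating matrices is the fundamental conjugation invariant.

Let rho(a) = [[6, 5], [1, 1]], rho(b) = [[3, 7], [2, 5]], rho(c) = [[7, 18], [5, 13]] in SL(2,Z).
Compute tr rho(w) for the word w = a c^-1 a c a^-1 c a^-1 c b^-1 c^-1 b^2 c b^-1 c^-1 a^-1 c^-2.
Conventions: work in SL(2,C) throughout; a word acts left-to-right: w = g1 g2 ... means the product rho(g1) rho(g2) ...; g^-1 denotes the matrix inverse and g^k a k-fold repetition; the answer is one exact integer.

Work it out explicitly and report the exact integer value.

4012668159536

rho(a) = [[6, 5], [1, 1]]
... * rho(c^-1) = [[13, -18], [-5, 7]]  ->  [[53, -73], [8, -11]]
... * rho(a) = [[6, 5], [1, 1]]  ->  [[245, 192], [37, 29]]
... * rho(c) = [[7, 18], [5, 13]]  ->  [[2675, 6906], [404, 1043]]
... * rho(a^-1) = [[1, -5], [-1, 6]]  ->  [[-4231, 28061], [-639, 4238]]
... * rho(c) = [[7, 18], [5, 13]]  ->  [[110688, 288635], [16717, 43592]]
... * rho(a^-1) = [[1, -5], [-1, 6]]  ->  [[-177947, 1178370], [-26875, 177967]]
... * rho(c) = [[7, 18], [5, 13]]  ->  [[4646221, 12115764], [701710, 1829821]]
... * rho(b^-1) = [[5, -7], [-2, 3]]  ->  [[-1000423, 3823745], [-151092, 577493]]
... * rho(c^-1) = [[13, -18], [-5, 7]]  ->  [[-32124224, 44773829], [-4851661, 6762107]]
... * rho(b) = [[3, 7], [2, 5]]  ->  [[-6825014, -1000423], [-1030769, -151092]]
... * rho(b) = [[3, 7], [2, 5]]  ->  [[-22475888, -52777213], [-3394491, -7970843]]
... * rho(c) = [[7, 18], [5, 13]]  ->  [[-421217281, -1090669753], [-63615652, -164721797]]
... * rho(b^-1) = [[5, -7], [-2, 3]]  ->  [[75253101, -323488292], [11365334, -48855827]]
... * rho(c^-1) = [[13, -18], [-5, 7]]  ->  [[2595731773, -3618973862], [392028477, -546566801]]
... * rho(a^-1) = [[1, -5], [-1, 6]]  ->  [[6214705635, -34692502037], [938595278, -5239543191]]
... * rho(c^-1) = [[13, -18], [-5, 7]]  ->  [[254253683440, -354712215689], [38399454569, -53571517341]]
... * rho(c^-1) = [[13, -18], [-5, 7]]  ->  [[5078858963165, -7059551811743], [767050496102, -1066190803629]]
tr = 5078858963165 + -1066190803629 = 4012668159536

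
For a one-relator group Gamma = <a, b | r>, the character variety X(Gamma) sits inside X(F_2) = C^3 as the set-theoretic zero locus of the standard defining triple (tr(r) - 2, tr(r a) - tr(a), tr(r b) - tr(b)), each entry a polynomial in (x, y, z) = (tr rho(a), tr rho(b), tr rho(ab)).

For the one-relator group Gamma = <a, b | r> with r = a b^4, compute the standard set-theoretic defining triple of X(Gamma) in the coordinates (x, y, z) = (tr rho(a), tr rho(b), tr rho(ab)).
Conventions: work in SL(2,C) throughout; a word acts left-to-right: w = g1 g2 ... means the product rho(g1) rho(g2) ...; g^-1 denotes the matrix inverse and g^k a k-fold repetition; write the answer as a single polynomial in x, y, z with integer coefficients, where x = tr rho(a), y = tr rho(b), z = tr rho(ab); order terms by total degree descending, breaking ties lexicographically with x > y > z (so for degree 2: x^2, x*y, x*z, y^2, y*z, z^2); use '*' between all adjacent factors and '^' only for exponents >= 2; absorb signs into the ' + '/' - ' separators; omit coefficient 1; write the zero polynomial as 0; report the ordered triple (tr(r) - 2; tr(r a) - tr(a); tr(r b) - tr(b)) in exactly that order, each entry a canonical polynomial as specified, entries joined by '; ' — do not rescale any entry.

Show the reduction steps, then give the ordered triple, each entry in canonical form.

y^3*z - x*y^2 - 2*y*z + x - 2; x*y^3*z - x^2*y^2 - y^4 - 2*x*y*z + x^2 + 4*y^2 - x - 2; y^4*z - x*y^3 - 3*y^2*z + 2*x*y - y + z

trace(b a b) = trace(b) trace(a b) - trace(a) = y*z - x
trace(b^2 a b) = trace(b) trace(b a b) - trace(b a) = y^2*z - x*y - z
trace(a b^4) = trace(b) trace(b^2 a b) - trace(b^2 a) = y^3*z - x*y^2 - 2*y*z + x
trace(a^2 b) = trace(a) trace(b a) - trace(b) = x*z - y
so trace(a^2) = trace(a) trace(a) - trace(1) = x^2 - 2
so trace(b a^2 b) = trace(b) trace(a^2 b) - trace(a^2) = x*y*z - x^2 - y^2 + 2
reduce: trace(b a^2 b^2) = trace(b) trace(b a^2 b) - trace(b a^2) = x*y^2*z - x^2*y - y^3 - x*z + 3*y
trace(a b^4 a) = trace(b) trace(b a^2 b^2) - trace(b a^2 b) = x*y^3*z - x^2*y^2 - y^4 - 2*x*y*z + x^2 + 4*y^2 - 2
trace(a b^5) = trace(b) trace(b a b^3) - trace(b a b^2) = y^4*z - x*y^3 - 3*y^2*z + 2*x*y + z
assemble the triple (trace(r) - 2; trace(r a) - x; trace(r b) - y)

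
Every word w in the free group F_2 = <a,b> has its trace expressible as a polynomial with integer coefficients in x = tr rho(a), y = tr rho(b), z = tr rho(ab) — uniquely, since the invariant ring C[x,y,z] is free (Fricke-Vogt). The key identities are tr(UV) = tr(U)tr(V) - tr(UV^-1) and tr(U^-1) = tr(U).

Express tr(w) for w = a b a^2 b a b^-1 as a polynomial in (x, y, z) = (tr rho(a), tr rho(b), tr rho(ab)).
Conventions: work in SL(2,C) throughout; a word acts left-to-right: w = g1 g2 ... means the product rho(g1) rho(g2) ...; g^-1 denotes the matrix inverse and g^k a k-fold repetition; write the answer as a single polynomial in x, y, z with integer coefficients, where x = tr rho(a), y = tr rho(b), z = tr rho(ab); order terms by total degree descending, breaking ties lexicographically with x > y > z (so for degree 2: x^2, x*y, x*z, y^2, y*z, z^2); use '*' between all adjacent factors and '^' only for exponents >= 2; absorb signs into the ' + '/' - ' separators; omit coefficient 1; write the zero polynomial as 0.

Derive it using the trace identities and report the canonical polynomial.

so trace(b a b a) = trace(b a)*trace(b a) - trace(1)   [split at a repeated b] = z^2 - 2
trace(b a b) = trace(b)*trace(a b) - trace(a)   [square of b] = y*z - x
trace(b a^2 b a) = trace(a)*trace(b a b a) - trace(b a b)   [square of a] = x*z^2 - y*z - x
trace(b^2) = trace(b)*trace(b) - trace(1)   [square of b] = y^2 - 2
so trace(b a^2 b) = trace(a)*trace(b^2 a) - trace(b^2)   [square of a] = x*y*z - x^2 - y^2 + 2
trace(a b a^2 b a) = trace(a)*trace(b a^2 b a) - trace(b a^2 b)   [square of a] = x^2*z^2 - 2*x*y*z + y^2 - 2
reduce: trace(b a b a b a) = trace(b a)*trace(b a b a) - trace(b^-1 a^-1)   [split at a repeated b] = z^3 - 3*z
reduce: trace(a b a) = trace(a)*trace(b a) - trace(b)   [square of a] = x*z - y
trace(b a b a b) = trace(b)*trace(a b a b) - trace(a b a)   [square of b] = y*z^2 - x*z - y
trace(a b a^2 b a b) = trace(a)*trace(b a b a b a) - trace(b a b a b)   [square of a] = x*z^3 - y*z^2 - 2*x*z + y
trace(a b a^2 b a b^-1) = trace(a b a^2 b a)*trace(b) - trace(a b a^2 b a b)   [inverse elimination on b] = x^2*y*z^2 - 2*x*y^2*z - x*z^3 + y^3 + y*z^2 + 2*x*z - 3*y

x^2*y*z^2 - 2*x*y^2*z - x*z^3 + y^3 + y*z^2 + 2*x*z - 3*y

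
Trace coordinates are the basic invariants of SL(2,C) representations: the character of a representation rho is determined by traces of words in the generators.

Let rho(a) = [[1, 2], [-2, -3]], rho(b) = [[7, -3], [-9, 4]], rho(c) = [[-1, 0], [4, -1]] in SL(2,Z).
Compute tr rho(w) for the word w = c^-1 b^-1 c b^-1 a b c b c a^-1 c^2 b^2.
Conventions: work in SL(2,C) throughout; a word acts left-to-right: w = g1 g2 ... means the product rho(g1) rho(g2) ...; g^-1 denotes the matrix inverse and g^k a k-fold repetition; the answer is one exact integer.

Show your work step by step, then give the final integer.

rho(c^-1) = [[-1, 0], [-4, -1]]
... * rho(b^-1) = [[4, 3], [9, 7]]  ->  [[-4, -3], [-25, -19]]
... * rho(c) = [[-1, 0], [4, -1]]  ->  [[-8, 3], [-51, 19]]
... * rho(b^-1) = [[4, 3], [9, 7]]  ->  [[-5, -3], [-33, -20]]
... * rho(a) = [[1, 2], [-2, -3]]  ->  [[1, -1], [7, -6]]
... * rho(b) = [[7, -3], [-9, 4]]  ->  [[16, -7], [103, -45]]
... * rho(c) = [[-1, 0], [4, -1]]  ->  [[-44, 7], [-283, 45]]
... * rho(b) = [[7, -3], [-9, 4]]  ->  [[-371, 160], [-2386, 1029]]
... * rho(c) = [[-1, 0], [4, -1]]  ->  [[1011, -160], [6502, -1029]]
... * rho(a^-1) = [[-3, -2], [2, 1]]  ->  [[-3353, -2182], [-21564, -14033]]
... * rho(c) = [[-1, 0], [4, -1]]  ->  [[-5375, 2182], [-34568, 14033]]
... * rho(c) = [[-1, 0], [4, -1]]  ->  [[14103, -2182], [90700, -14033]]
... * rho(b) = [[7, -3], [-9, 4]]  ->  [[118359, -51037], [761197, -328232]]
... * rho(b) = [[7, -3], [-9, 4]]  ->  [[1287846, -559225], [8282467, -3596519]]
tr = 1287846 + -3596519 = -2308673

-2308673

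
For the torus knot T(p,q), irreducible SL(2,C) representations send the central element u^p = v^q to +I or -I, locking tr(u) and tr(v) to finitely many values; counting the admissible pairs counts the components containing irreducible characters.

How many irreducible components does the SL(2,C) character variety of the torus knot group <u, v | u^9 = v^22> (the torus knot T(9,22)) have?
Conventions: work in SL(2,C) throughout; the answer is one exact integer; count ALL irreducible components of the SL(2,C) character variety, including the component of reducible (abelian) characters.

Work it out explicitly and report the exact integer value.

85

For T(9,22): irreducibility forces the central element u^9 = v^22 to one of +I, -I.
So on each irreducible component the traces are pinned: tr(u) = 2*cos(pi*alpha/9) with 1 <= alpha <= 8, tr(v) = 2*cos(pi*beta/22) with 1 <= beta <= 21.
u^9 = (-1)^alpha I and v^22 = (-1)^beta I must agree, so alpha and beta have equal parity.
count pairs: odd alpha (4 choices) x odd beta (11), plus even alpha (4) x even beta (10): 4*11 + 4*10 = 84.
Total: 84 irreducible-character components + 1 reducible (abelian) component = 85.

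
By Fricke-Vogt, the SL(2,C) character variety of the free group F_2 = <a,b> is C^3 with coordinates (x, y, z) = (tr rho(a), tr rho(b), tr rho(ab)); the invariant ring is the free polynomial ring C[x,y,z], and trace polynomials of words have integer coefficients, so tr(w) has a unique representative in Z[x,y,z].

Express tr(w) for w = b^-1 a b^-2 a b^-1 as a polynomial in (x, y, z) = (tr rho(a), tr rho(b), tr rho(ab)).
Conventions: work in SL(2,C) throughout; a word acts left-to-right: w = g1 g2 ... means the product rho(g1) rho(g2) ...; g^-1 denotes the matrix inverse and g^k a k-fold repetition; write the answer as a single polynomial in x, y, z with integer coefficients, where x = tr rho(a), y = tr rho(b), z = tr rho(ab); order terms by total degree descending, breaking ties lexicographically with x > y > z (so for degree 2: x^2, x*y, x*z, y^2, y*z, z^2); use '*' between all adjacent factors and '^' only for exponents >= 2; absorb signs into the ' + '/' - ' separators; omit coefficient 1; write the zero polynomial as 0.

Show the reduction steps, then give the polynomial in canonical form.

x^2*y^4 - 2*x*y^3*z - 2*x^2*y^2 + y^2*z^2 + 2*x*y*z + x^2 - 2

tr(a^2) = tr(a) tr(a) - tr(1) = x^2 - 2
tr(a^2 b) = tr(a) tr(b a) - tr(b) = x*z - y
use: tr(a b^-1 a) = tr(a^2) tr(b) - tr(a^2 b) = x^2*y - x*z - y
use: tr(a b a b) = tr(b a) tr(b a) - tr(1)   [split at repeated b] = z^2 - 2
tr(a b^-1 a b) = tr(a b a) tr(b) - tr(a b a b) = x*y*z - y^2 - z^2 + 2
tr(a b^-1 a b^-1) = tr(a b^-1 a) tr(b) - tr(a b^-1 a b) = x^2*y^2 - 2*x*y*z + z^2 - 2
tr(a b^-2 a b^-1) = tr(a b^-1 a b^-1) tr(b) - tr(a b^-1 a) = x^2*y^3 - 2*x*y^2*z - x^2*y + y*z^2 + x*z - y
tr(a b^-2 a) = tr(b^-1 a^2) tr(b) - tr(b^-1 a^2 b) = x^2*y^2 - x*y*z - x^2 - y^2 + 2
use: tr(b^-1 a b^-2 a b^-1) = tr(a b^-2 a b^-1) tr(b) - tr(a b^-2 a) = x^2*y^4 - 2*x*y^3*z - 2*x^2*y^2 + y^2*z^2 + 2*x*y*z + x^2 - 2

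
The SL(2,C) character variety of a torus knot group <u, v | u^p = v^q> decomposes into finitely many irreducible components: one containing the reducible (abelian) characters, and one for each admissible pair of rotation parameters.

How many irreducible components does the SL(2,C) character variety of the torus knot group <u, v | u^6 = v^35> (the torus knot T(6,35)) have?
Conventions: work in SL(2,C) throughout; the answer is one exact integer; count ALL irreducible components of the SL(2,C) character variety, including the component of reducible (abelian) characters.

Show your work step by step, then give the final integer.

Gamma = < u, v | u^6 = v^35 > (torus knot T(6,35)); the central element u^6 = v^35 acts as +I or -I in any irreducible SL(2,C) representation.
So on each irreducible component the traces are pinned: tr(u) = 2*cos(pi*alpha/6) with 1 <= alpha <= 5, tr(v) = 2*cos(pi*beta/35) with 1 <= beta <= 34.
Consistency of u^6 = (-1)^alpha I with v^35 = (-1)^beta I forces alpha = beta (mod 2).
count pairs: odd alpha (3 choices) x odd beta (17), plus even alpha (2) x even beta (17): 3*17 + 2*17 = 85.
components with irreducible characters: 85; plus the single component of reducible (abelian) characters: total 86.

86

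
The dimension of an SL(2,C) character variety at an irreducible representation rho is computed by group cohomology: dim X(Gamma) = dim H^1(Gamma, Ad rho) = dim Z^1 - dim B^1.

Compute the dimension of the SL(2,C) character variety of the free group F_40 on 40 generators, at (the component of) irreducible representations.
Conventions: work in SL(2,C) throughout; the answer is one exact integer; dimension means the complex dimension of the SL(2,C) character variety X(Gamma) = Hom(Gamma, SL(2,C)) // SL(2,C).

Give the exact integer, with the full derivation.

117

Gamma = F_40 has 40 generators and no relators.
A cocycle picks one sl_2 vector per generator freely, giving dim Z^1 = 3*40 = 120.
Irreducibility makes the coboundary map sl_2 -> Z^1 injective (trivial centralizer), so dim B^1 = 3.
dim H^1 = 120 - 3 = 117, which is dim X.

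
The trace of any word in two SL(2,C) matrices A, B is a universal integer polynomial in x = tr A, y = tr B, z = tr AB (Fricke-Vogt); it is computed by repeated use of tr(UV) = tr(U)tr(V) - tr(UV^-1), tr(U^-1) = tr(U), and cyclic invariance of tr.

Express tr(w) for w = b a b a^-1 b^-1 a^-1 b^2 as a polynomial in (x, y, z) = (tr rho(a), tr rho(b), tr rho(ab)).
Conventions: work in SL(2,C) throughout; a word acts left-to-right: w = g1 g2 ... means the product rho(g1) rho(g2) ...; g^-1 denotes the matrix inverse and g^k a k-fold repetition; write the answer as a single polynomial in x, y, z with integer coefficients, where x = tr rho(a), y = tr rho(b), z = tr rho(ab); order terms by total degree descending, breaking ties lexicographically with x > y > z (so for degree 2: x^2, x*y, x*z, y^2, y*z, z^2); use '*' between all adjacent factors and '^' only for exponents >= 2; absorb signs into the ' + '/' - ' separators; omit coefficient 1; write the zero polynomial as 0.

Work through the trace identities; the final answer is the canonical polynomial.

trace(a b^2) = trace(b) * trace(a b) - trace(a) = y*z - x
trace(b^2 a b) = trace(b) * trace(a b^2) - trace(a b) = y^2*z - x*y - z
apply: trace(a b a b) = trace(b a) * trace(b a) - trace(1) = z^2 - 2
trace(a b a) = trace(a) * trace(b a) - trace(b) = x*z - y
apply: trace(b^2 a b a) = trace(b) * trace(a b a b) - trace(a b a) = y*z^2 - x*z - y
trace(b^2 a b a^-1) = trace(b^2 a b) * trace(a) - trace(b^2 a b a) = x*y^2*z - x^2*y - y*z^2 + y
trace(a^2) = trace(a) * trace(a) - trace(1) = x^2 - 2
trace(b a^2 b) = trace(b) * trace(a^2 b) - trace(a^2) = x*y*z - x^2 - y^2 + 2
use: trace(a b^3 a) = trace(b) * trace(b a^2 b) - trace(b a^2) = x*y^2*z - x^2*y - y^3 - x*z + 3*y
trace(a b a^2 b) = trace(a) * trace(b a b a) - trace(b a b) = x*z^2 - y*z - x
trace(a b a^2) = trace(a) * trace(a b a) - trace(a b) = x^2*z - x*y - z
use: trace(a b a^2 b^2) = trace(b) * trace(a b a^2 b) - trace(a b a^2) = x*y*z^2 - x^2*z - y^2*z + z
trace(a b^3 a b a) = trace(b) * trace(a b a^2 b^2) - trace(a b a^2 b) = x*y^2*z^2 - x^2*y*z - y^3*z - x*z^2 + 2*y*z + x
use: trace(a b a b a b) = trace(b a b a) * trace(b a) - trace(a b) = z^3 - 3*z
trace(a b a b a b^2) = trace(b) * trace(a b a b a b) - trace(a b a b a) = y*z^3 - x*z^2 - 2*y*z + x
trace(a b^3 a b a b) = trace(b) * trace(a b a b a b^2) - trace(a b a b a b) = y^2*z^3 - x*y*z^2 - 2*y^2*z - z^3 + x*y + 3*z
apply: trace(b^-1 a b^3 a b a) = trace(a b^3 a b a) * trace(b) - trace(a b^3 a b a b) = x*y^3*z^2 - x^2*y^2*z - y^4*z - y^2*z^3 + 4*y^2*z + z^3 - 3*z
use: trace(b^3 a b a^-1 b^-1 a) = trace(b^-1 a b^3 a b) * trace(a) - trace(b^-1 a b^3 a b a) = -x*y^3*z^2 + 2*x^2*y^2*z + y^4*z + y^2*z^3 - x^3*y - x*y^3 - x^2*z - 4*y^2*z - z^3 + 3*x*y + 3*z
use: trace(b a b a^-1 b^-1 a^-1 b^2) = trace(b^3 a b a^-1 b^-1) * trace(a) - trace(b^3 a b a^-1 b^-1 a) = x*y^3*z^2 - x^2*y^2*z - y^4*z - y^2*z^3 + x*y^3 - x*y*z^2 + x^2*z + 4*y^2*z + z^3 - 2*x*y - 3*z

x*y^3*z^2 - x^2*y^2*z - y^4*z - y^2*z^3 + x*y^3 - x*y*z^2 + x^2*z + 4*y^2*z + z^3 - 2*x*y - 3*z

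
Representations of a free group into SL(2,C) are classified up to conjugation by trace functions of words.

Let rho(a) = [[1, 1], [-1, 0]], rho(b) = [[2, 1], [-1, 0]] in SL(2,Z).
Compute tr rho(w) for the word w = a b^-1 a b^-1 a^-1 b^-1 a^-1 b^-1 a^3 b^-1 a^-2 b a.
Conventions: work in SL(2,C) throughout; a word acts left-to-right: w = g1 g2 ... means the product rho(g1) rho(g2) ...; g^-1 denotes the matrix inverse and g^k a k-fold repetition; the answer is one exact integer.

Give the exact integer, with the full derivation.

6

rho(a) = [[1, 1], [-1, 0]]
... * rho(b^-1) = [[0, -1], [1, 2]]  ->  [[1, 1], [0, 1]]
... * rho(a) = [[1, 1], [-1, 0]]  ->  [[0, 1], [-1, 0]]
... * rho(b^-1) = [[0, -1], [1, 2]]  ->  [[1, 2], [0, 1]]
... * rho(a^-1) = [[0, -1], [1, 1]]  ->  [[2, 1], [1, 1]]
... * rho(b^-1) = [[0, -1], [1, 2]]  ->  [[1, 0], [1, 1]]
... * rho(a^-1) = [[0, -1], [1, 1]]  ->  [[0, -1], [1, 0]]
... * rho(b^-1) = [[0, -1], [1, 2]]  ->  [[-1, -2], [0, -1]]
... * rho(a) = [[1, 1], [-1, 0]]  ->  [[1, -1], [1, 0]]
... * rho(a) = [[1, 1], [-1, 0]]  ->  [[2, 1], [1, 1]]
... * rho(a) = [[1, 1], [-1, 0]]  ->  [[1, 2], [0, 1]]
... * rho(b^-1) = [[0, -1], [1, 2]]  ->  [[2, 3], [1, 2]]
... * rho(a^-1) = [[0, -1], [1, 1]]  ->  [[3, 1], [2, 1]]
... * rho(a^-1) = [[0, -1], [1, 1]]  ->  [[1, -2], [1, -1]]
... * rho(b) = [[2, 1], [-1, 0]]  ->  [[4, 1], [3, 1]]
... * rho(a) = [[1, 1], [-1, 0]]  ->  [[3, 4], [2, 3]]
tr = 3 + 3 = 6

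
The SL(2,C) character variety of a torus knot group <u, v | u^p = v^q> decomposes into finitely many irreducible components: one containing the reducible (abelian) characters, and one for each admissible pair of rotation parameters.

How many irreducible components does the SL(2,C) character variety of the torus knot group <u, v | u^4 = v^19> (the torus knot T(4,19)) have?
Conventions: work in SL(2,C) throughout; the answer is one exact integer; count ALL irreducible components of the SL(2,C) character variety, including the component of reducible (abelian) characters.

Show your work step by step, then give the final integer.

For T(4,19): irreducibility forces the central element u^4 = v^19 to one of +I, -I.
This locks tr(u) to 2*cos(pi*alpha/4), alpha in 1..3, and tr(v) to 2*cos(pi*beta/19), beta in 1..18, on each component of irreducible characters.
u^4 = (-1)^alpha I and v^19 = (-1)^beta I must agree, so alpha and beta have equal parity.
Enumerate parity-matched pairs: 2*9 odd-odd plus 1*9 even-even gives 27.
components with irreducible characters: 27; plus the single component of reducible (abelian) characters: total 28.

28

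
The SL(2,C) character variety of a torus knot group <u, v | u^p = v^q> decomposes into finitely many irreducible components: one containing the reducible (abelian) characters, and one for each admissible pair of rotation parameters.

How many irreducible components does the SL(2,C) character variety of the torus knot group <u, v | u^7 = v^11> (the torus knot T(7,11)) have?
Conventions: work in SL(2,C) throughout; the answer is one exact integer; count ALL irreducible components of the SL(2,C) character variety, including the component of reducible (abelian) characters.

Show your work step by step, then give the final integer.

31

In the torus knot group T(7,11), u^7 = v^11 is central, so an irreducible representation sends it to +I or -I (Schur).
This locks tr(u) to 2*cos(pi*alpha/7), alpha in 1..6, and tr(v) to 2*cos(pi*beta/11), beta in 1..10, on each component of irreducible characters.
u^7 = (-1)^alpha I and v^11 = (-1)^beta I must agree, so alpha and beta have equal parity.
count pairs: odd alpha (3 choices) x odd beta (5), plus even alpha (3) x even beta (5): 3*5 + 3*5 = 30.
That is 30 components of irreducible characters, and with the reducible (abelian) component the total is 31.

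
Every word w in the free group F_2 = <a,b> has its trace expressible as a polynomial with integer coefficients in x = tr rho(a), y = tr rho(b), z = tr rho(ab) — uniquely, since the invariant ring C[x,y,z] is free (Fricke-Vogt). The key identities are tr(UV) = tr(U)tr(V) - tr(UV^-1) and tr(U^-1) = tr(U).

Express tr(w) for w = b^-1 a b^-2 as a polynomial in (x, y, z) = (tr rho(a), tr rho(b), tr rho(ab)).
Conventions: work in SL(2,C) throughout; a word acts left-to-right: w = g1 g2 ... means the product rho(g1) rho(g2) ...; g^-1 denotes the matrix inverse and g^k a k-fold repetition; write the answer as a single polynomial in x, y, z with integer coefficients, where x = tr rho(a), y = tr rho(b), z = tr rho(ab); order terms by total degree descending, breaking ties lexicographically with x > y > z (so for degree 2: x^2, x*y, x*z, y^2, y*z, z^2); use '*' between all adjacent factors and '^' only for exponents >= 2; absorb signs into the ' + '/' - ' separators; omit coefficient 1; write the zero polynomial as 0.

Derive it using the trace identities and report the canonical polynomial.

x*y^3 - y^2*z - 2*x*y + z

trace(a b^-1) = trace(a) trace(b) - trace(a b)  (eliminate b^-1) = x*y - z
trace(b^-1 a b^-1) = trace(a b^-1) trace(b) - trace(a)  (eliminate b^-1) = x*y^2 - y*z - x
and trace(b^-1 a b^-2) = trace(b^-1 a b^-1) trace(b) - trace(b^-1 a)  (eliminate b^-1) = x*y^3 - y^2*z - 2*x*y + z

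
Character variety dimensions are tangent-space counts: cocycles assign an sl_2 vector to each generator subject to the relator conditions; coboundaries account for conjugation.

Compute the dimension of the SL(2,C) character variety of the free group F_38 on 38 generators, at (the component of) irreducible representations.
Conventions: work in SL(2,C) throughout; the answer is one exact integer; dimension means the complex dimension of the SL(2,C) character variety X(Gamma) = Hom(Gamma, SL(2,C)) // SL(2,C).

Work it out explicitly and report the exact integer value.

111

The free group F_38: 38 generators, no relators.
So Z^1 = (sl_2)^38 in full: dim Z^1 = 114.
Irreducibility makes the coboundary map sl_2 -> Z^1 injective (trivial centralizer), so dim B^1 = 3.
dim X = dim H^1 = dim Z^1 - dim B^1 = 114 - 3 = 111.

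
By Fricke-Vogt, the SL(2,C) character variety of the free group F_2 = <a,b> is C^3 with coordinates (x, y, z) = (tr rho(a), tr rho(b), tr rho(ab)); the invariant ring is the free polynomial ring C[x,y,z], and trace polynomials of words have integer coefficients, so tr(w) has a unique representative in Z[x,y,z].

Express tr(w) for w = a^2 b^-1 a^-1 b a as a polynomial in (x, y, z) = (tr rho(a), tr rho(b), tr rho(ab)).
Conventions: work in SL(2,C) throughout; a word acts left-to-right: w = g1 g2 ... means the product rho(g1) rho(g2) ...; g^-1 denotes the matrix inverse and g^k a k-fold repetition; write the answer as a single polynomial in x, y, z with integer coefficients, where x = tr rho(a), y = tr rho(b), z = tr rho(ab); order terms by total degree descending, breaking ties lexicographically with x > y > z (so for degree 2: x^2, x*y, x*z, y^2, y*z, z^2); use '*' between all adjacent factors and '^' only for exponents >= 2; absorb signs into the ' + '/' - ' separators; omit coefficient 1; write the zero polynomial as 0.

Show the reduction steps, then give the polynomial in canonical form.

use: tr(b a^2) = tr(a)*tr(b a) - tr(b)  (reduce the a square) = x*z - y
tr(a^2) = tr(a)*tr(a) - tr(1)  (reduce the a square) = x^2 - 2
apply: tr(b^2 a^2) = tr(b)*tr(a^2 b) - tr(a^2)  (reduce the b square) = x*y*z - x^2 - y^2 + 2
apply: tr(b^2 a) = tr(b)*tr(a b) - tr(a)  (reduce the b square) = y*z - x
tr(b a^3 b) = tr(a)*tr(b^2 a^2) - tr(b^2 a)  (reduce the a square) = x^2*y*z - x^3 - x*y^2 - y*z + 3*x
use: tr(b a b a) = tr(a b)*tr(a b) - tr(1)  (split on a) = z^2 - 2
tr(b a b a^2) = tr(a)*tr(b a b a) - tr(b a b)  (reduce the a square) = x*z^2 - y*z - x
use: tr(b a^3 b a) = tr(a)*tr(b a b a^2) - tr(b a b a)  (reduce the a square) = x^2*z^2 - x*y*z - x^2 - z^2 + 2
use: tr(a^-1 b a^3 b) = tr(b a^3 b)*tr(a) - tr(b a^3 b a)  (eliminate a^-1) = x^3*y*z - x^4 - x^2*y^2 - x^2*z^2 + 4*x^2 + z^2 - 2
apply: tr(a^2 b^-1 a^-1 b a) = tr(a^-1 b a^3)*tr(b) - tr(a^-1 b a^3 b)  (eliminate b^-1) = -x^3*y*z + x^4 + x^2*y^2 + x^2*z^2 + x*y*z - 4*x^2 - y^2 - z^2 + 2

-x^3*y*z + x^4 + x^2*y^2 + x^2*z^2 + x*y*z - 4*x^2 - y^2 - z^2 + 2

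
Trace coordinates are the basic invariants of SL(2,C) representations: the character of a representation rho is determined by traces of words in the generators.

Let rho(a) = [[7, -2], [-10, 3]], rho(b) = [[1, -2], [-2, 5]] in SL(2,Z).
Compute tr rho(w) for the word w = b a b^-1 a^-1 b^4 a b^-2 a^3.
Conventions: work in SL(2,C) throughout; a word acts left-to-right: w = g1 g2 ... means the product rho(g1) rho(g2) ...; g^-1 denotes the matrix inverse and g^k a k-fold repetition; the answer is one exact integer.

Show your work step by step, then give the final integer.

-33074297054

rho(b) = [[1, -2], [-2, 5]]
... * rho(a) = [[7, -2], [-10, 3]]  ->  [[27, -8], [-64, 19]]
... * rho(b^-1) = [[5, 2], [2, 1]]  ->  [[119, 46], [-282, -109]]
... * rho(a^-1) = [[3, 2], [10, 7]]  ->  [[817, 560], [-1936, -1327]]
... * rho(b) = [[1, -2], [-2, 5]]  ->  [[-303, 1166], [718, -2763]]
... * rho(b) = [[1, -2], [-2, 5]]  ->  [[-2635, 6436], [6244, -15251]]
... * rho(b) = [[1, -2], [-2, 5]]  ->  [[-15507, 37450], [36746, -88743]]
... * rho(b) = [[1, -2], [-2, 5]]  ->  [[-90407, 218264], [214232, -517207]]
... * rho(a) = [[7, -2], [-10, 3]]  ->  [[-2815489, 835606], [6671694, -1980085]]
... * rho(b^-1) = [[5, 2], [2, 1]]  ->  [[-12406233, -4795372], [29398300, 11363303]]
... * rho(b^-1) = [[5, 2], [2, 1]]  ->  [[-71621909, -29607838], [169718106, 70159903]]
... * rho(a) = [[7, -2], [-10, 3]]  ->  [[-205274983, 54420304], [486427712, -128956503]]
... * rho(a) = [[7, -2], [-10, 3]]  ->  [[-1981127921, 573810878], [4694559014, -1359724933]]
... * rho(a) = [[7, -2], [-10, 3]]  ->  [[-19606004227, 5683688476], [46459162428, -13468292827]]
tr = -19606004227 + -13468292827 = -33074297054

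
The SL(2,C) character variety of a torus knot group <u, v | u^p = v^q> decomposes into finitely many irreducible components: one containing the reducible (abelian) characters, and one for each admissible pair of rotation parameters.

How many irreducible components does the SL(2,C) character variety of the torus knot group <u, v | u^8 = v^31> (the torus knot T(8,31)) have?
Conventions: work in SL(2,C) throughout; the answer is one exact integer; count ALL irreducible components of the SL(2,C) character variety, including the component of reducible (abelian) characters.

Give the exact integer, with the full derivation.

Gamma = < u, v | u^8 = v^31 > (torus knot T(8,31)); the central element u^8 = v^31 acts as +I or -I in any irreducible SL(2,C) representation.
On an irreducible component, tr(u) is locked at 2*cos(pi*alpha/8) for some alpha in 1..7, and tr(v) at 2*cos(pi*beta/31) for some beta in 1..30.
u^8 = (-1)^alpha I and v^31 = (-1)^beta I must agree, so alpha and beta have equal parity.
count pairs: odd alpha (4 choices) x odd beta (15), plus even alpha (3) x even beta (15): 4*15 + 3*15 = 105.
components with irreducible characters: 105; plus the single component of reducible (abelian) characters: total 106.

106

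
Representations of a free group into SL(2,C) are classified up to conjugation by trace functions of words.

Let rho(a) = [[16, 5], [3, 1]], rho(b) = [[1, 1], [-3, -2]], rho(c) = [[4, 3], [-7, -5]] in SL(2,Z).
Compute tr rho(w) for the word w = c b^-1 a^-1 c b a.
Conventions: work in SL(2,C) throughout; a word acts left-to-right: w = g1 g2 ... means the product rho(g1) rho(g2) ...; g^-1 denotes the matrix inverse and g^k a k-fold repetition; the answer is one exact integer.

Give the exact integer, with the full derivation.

-1441

rho(c) = [[4, 3], [-7, -5]]
... * rho(b^-1) = [[-2, -1], [3, 1]]  ->  [[1, -1], [-1, 2]]
... * rho(a^-1) = [[1, -5], [-3, 16]]  ->  [[4, -21], [-7, 37]]
... * rho(c) = [[4, 3], [-7, -5]]  ->  [[163, 117], [-287, -206]]
... * rho(b) = [[1, 1], [-3, -2]]  ->  [[-188, -71], [331, 125]]
... * rho(a) = [[16, 5], [3, 1]]  ->  [[-3221, -1011], [5671, 1780]]
tr = -3221 + 1780 = -1441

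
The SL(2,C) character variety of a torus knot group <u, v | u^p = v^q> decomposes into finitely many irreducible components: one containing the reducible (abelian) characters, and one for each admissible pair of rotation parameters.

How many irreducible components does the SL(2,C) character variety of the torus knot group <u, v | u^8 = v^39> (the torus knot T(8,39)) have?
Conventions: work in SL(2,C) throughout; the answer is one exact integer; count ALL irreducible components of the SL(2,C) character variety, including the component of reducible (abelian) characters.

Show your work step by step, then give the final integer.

Gamma = < u, v | u^8 = v^39 > (torus knot T(8,39)); the central element u^8 = v^39 acts as +I or -I in any irreducible SL(2,C) representation.
So on each irreducible component the traces are pinned: tr(u) = 2*cos(pi*alpha/8) with 1 <= alpha <= 7, tr(v) = 2*cos(pi*beta/39) with 1 <= beta <= 38.
The two central values (-1)^alpha I and (-1)^beta I must be the same matrix, so alpha and beta share a parity.
Counting: 4 odd alphas x 19 odd betas + 3 even alphas x 19 even betas = 76 + 57 = 133.
Total: 133 irreducible-character components + 1 reducible (abelian) component = 134.

134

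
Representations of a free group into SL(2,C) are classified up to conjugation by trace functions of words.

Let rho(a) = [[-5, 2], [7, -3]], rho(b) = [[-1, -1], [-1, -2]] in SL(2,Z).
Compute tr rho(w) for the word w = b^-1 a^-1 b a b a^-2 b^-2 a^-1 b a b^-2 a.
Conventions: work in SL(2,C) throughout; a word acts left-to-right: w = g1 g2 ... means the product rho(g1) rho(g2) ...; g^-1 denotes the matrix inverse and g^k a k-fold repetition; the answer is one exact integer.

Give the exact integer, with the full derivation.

-656998

rho(b^-1) = [[-2, 1], [1, -1]]
... * rho(a^-1) = [[-3, -2], [-7, -5]]  ->  [[-1, -1], [4, 3]]
... * rho(b) = [[-1, -1], [-1, -2]]  ->  [[2, 3], [-7, -10]]
... * rho(a) = [[-5, 2], [7, -3]]  ->  [[11, -5], [-35, 16]]
... * rho(b) = [[-1, -1], [-1, -2]]  ->  [[-6, -1], [19, 3]]
... * rho(a^-1) = [[-3, -2], [-7, -5]]  ->  [[25, 17], [-78, -53]]
... * rho(a^-1) = [[-3, -2], [-7, -5]]  ->  [[-194, -135], [605, 421]]
... * rho(b^-1) = [[-2, 1], [1, -1]]  ->  [[253, -59], [-789, 184]]
... * rho(b^-1) = [[-2, 1], [1, -1]]  ->  [[-565, 312], [1762, -973]]
... * rho(a^-1) = [[-3, -2], [-7, -5]]  ->  [[-489, -430], [1525, 1341]]
... * rho(b) = [[-1, -1], [-1, -2]]  ->  [[919, 1349], [-2866, -4207]]
... * rho(a) = [[-5, 2], [7, -3]]  ->  [[4848, -2209], [-15119, 6889]]
... * rho(b^-1) = [[-2, 1], [1, -1]]  ->  [[-11905, 7057], [37127, -22008]]
... * rho(b^-1) = [[-2, 1], [1, -1]]  ->  [[30867, -18962], [-96262, 59135]]
... * rho(a) = [[-5, 2], [7, -3]]  ->  [[-287069, 118620], [895255, -369929]]
tr = -287069 + -369929 = -656998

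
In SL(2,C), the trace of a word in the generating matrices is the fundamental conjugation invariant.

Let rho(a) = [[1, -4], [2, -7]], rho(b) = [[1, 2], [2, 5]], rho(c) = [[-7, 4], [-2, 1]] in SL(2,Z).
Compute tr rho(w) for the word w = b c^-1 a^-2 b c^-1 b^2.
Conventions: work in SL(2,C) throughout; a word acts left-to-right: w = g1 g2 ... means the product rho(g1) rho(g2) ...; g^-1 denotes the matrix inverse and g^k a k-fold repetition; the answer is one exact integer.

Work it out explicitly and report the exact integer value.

-3886

rho(b) = [[1, 2], [2, 5]]
... * rho(c^-1) = [[1, -4], [2, -7]]  ->  [[5, -18], [12, -43]]
... * rho(a^-1) = [[-7, 4], [-2, 1]]  ->  [[1, 2], [2, 5]]
... * rho(a^-1) = [[-7, 4], [-2, 1]]  ->  [[-11, 6], [-24, 13]]
... * rho(b) = [[1, 2], [2, 5]]  ->  [[1, 8], [2, 17]]
... * rho(c^-1) = [[1, -4], [2, -7]]  ->  [[17, -60], [36, -127]]
... * rho(b) = [[1, 2], [2, 5]]  ->  [[-103, -266], [-218, -563]]
... * rho(b) = [[1, 2], [2, 5]]  ->  [[-635, -1536], [-1344, -3251]]
tr = -635 + -3251 = -3886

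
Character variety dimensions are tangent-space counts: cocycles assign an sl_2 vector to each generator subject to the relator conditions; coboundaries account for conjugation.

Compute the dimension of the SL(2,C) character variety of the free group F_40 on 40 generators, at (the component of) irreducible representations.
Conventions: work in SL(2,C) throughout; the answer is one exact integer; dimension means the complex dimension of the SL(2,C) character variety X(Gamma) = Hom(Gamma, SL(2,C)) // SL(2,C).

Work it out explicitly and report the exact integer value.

The free group F_40: 40 generators, no relators.
Z^1(Gamma, Ad rho) = (sl_2)^40: a cocycle is a free choice of one sl_2 vector per generator, so dim Z^1 = 3*40 = 120.
dim B^1 = 3: the coboundary map is injective because an irreducible image has centralizer 0 in sl_2.
Therefore dim X = 120 - 3 = 117.

117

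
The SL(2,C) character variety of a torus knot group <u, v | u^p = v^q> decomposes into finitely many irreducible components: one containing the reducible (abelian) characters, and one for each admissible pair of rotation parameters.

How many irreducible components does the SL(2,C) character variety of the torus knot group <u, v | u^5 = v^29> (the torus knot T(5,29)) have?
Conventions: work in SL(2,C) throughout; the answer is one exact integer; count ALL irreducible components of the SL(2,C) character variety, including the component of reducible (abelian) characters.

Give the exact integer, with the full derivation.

57

In the torus knot group T(5,29), u^5 = v^29 is central, so an irreducible representation sends it to +I or -I (Schur).
This locks tr(u) to 2*cos(pi*alpha/5), alpha in 1..4, and tr(v) to 2*cos(pi*beta/29), beta in 1..28, on each component of irreducible characters.
u^5 = (-1)^alpha I and v^29 = (-1)^beta I must agree, so alpha and beta have equal parity.
count pairs: odd alpha (2 choices) x odd beta (14), plus even alpha (2) x even beta (14): 2*14 + 2*14 = 56.
That is 56 components of irreducible characters, and with the reducible (abelian) component the total is 57.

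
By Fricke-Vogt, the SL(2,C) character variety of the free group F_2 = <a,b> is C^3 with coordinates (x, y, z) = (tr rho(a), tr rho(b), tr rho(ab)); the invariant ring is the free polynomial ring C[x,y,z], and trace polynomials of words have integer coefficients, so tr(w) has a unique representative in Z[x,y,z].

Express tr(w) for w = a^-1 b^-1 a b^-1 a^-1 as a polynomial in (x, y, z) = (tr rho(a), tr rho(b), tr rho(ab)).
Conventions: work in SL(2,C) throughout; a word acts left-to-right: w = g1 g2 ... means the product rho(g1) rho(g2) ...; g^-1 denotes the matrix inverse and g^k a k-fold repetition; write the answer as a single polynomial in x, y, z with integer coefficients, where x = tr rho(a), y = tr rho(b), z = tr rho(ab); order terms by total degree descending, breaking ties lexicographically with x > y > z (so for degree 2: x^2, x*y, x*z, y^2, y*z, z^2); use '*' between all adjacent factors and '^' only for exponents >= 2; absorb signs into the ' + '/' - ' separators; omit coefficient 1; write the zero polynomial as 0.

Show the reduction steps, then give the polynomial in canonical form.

trace(b^-1) = trace(b) = y
reduce: trace(b a b) = trace(b) trace(a b) - trace(a)  (reduce the b square) = y*z - x
so trace(b a b a) = trace(a b) trace(a b) - trace(1)  (split on a) = z^2 - 2
so trace(a^-1 b a b) = trace(b a b) trace(a) - trace(b a b a)  (eliminate a^-1) = x*y*z - x^2 - z^2 + 2
trace(a b^-1 a^-1 b) = trace(a^-1 b a) trace(b) - trace(a^-1 b a b)  (eliminate b^-1) = -x*y*z + x^2 + y^2 + z^2 - 2
so trace(b^-1 a b^-1 a^-1) = trace(a b^-1 a^-1) trace(b) - trace(a b^-1 a^-1 b)  (eliminate b^-1) = x*y*z - x^2 - z^2 + 2
reduce: trace(a b^-1) = trace(a) trace(b) - trace(a b)  (eliminate b^-1) = x*y - z
trace(b^-1 a b^-1) = trace(a b^-1) trace(b) - trace(a)  (eliminate b^-1) = x*y^2 - y*z - x
trace(a^-1 b^-1 a b^-1 a^-1) = trace(b^-1 a b^-1 a^-1) trace(a) - trace(b^-1 a b^-1)  (eliminate a^-1) = x^2*y*z - x^3 - x*y^2 - x*z^2 + y*z + 3*x

x^2*y*z - x^3 - x*y^2 - x*z^2 + y*z + 3*x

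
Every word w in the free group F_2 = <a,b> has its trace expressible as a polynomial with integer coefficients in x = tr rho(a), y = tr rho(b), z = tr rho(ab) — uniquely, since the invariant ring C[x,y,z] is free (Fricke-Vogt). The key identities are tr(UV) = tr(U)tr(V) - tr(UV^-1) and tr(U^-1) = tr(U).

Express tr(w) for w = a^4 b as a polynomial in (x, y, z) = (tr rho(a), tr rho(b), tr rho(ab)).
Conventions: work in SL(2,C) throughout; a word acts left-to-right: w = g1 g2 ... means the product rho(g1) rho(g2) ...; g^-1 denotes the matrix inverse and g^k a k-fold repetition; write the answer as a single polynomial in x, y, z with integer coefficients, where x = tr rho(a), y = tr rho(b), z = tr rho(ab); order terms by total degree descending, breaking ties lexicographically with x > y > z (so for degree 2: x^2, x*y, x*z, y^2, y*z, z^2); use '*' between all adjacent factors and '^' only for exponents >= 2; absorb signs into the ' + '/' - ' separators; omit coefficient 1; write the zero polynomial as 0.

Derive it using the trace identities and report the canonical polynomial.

x^3*z - x^2*y - 2*x*z + y

trace(a b a) = trace(a)*trace(b a) - trace(b) = x*z - y
trace(a^2 b a) = trace(a)*trace(a b a) - trace(a b) = x^2*z - x*y - z
and trace(a^4 b) = trace(a)*trace(a^2 b a) - trace(a^2 b) = x^3*z - x^2*y - 2*x*z + y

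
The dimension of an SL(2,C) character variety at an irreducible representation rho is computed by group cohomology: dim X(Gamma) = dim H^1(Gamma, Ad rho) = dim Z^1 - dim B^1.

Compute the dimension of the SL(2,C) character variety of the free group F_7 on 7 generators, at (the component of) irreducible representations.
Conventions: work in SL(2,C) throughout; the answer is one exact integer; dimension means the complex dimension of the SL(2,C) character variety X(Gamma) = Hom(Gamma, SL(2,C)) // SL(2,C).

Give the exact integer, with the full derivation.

Gamma = F_7 has 7 generators and no relators.
Z^1(Gamma, Ad rho) = (sl_2)^7: a cocycle is a free choice of one sl_2 vector per generator, so dim Z^1 = 3*7 = 21.
dim B^1 = 3: the coboundary map is injective because an irreducible image has centralizer 0 in sl_2.
dim H^1 = 21 - 3 = 18, which is dim X.

18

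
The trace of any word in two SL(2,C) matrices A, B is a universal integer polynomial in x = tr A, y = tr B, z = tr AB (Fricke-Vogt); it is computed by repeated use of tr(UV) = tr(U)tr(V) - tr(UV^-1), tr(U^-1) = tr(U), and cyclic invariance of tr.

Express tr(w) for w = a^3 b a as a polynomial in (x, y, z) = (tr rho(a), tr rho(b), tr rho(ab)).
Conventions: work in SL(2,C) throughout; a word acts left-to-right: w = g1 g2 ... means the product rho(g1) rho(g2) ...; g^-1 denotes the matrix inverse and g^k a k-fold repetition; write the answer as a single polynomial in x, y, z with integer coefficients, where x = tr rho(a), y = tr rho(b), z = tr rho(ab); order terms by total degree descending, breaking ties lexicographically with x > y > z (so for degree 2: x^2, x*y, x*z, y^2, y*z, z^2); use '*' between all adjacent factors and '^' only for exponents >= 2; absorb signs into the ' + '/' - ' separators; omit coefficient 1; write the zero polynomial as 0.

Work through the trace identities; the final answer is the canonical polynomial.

tr(b a^2) = tr(a) tr(b a) - tr(b)  (reduce the a square) = x*z - y
use: tr(a^2 b a) = tr(a) tr(b a^2) - tr(b a)  (reduce the a square) = x^2*z - x*y - z
use: tr(a^3 b a) = tr(a) tr(a^2 b a) - tr(a^2 b)  (reduce the a square) = x^3*z - x^2*y - 2*x*z + y

x^3*z - x^2*y - 2*x*z + y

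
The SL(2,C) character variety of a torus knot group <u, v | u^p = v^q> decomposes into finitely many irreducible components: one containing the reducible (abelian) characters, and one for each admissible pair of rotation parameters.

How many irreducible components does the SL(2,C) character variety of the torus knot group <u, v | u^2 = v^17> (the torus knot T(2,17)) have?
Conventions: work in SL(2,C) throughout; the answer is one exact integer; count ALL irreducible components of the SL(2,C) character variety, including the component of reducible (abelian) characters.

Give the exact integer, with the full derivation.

9

In the torus knot group T(2,17), u^2 = v^17 is central, so an irreducible representation sends it to +I or -I (Schur).
So on each irreducible component the traces are pinned: tr(u) = 2*cos(pi*alpha/2) with 1 <= alpha <= 1, tr(v) = 2*cos(pi*beta/17) with 1 <= beta <= 16.
Consistency of u^2 = (-1)^alpha I with v^17 = (-1)^beta I forces alpha = beta (mod 2).
count pairs: odd alpha (1 choices) x odd beta (8), plus even alpha (0) x even beta (8): 1*8 + 0*8 = 8.
components with irreducible characters: 8; plus the single component of reducible (abelian) characters: total 9.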